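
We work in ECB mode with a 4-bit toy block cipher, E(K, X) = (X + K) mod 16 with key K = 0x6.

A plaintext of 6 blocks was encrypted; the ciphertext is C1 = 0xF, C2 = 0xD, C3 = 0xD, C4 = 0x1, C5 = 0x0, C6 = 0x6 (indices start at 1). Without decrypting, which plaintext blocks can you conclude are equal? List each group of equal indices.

ECB encrypts each block independently with the same key, so equal ciphertext blocks imply equal plaintext blocks.
C2 = C3 = 0xD, so P2 = P3.

P2 = P3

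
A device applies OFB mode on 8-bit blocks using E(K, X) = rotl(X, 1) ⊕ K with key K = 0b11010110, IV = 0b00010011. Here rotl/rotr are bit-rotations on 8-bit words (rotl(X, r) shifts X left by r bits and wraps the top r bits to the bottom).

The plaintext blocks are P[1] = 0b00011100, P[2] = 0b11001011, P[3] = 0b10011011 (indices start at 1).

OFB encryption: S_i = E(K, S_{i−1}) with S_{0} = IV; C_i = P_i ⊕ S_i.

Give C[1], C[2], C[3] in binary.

C[1]: S = E(K, 0b00010011) = 0b11110000; 0b00011100 ⊕ 0b11110000 = 0b11101100.
C[2]: S = E(K, 0b11110000) = 0b00110111; 0b11001011 ⊕ 0b00110111 = 0b11111100.
C[3]: S = E(K, 0b00110111) = 0b10111000; 0b10011011 ⊕ 0b10111000 = 0b00100011.

C[1] = 0b11101100, C[2] = 0b11111100, C[3] = 0b00100011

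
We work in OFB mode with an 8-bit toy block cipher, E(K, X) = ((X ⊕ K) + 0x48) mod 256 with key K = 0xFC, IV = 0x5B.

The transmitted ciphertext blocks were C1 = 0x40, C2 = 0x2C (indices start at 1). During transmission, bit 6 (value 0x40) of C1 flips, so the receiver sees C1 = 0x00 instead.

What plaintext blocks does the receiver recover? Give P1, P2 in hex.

OFB decryption: S_i = E(K, S_{i−1}) with S_{0} = IV; P_i = C_i ⊕ S_i.
Only C1 changed, to 0x00. In OFB, a change in C_i flips the same bit in P_i only; the keystream is unaffected. Decrypting the received ciphertext:
P1: S = E(K, 0x5B) = 0xEF; 0x00 ⊕ 0xEF = 0xEF.
P2: S = E(K, 0xEF) = 0x5B; 0x2C ⊕ 0x5B = 0x77.
Blocks that differ from the original plaintext: P1.

P1 = 0xEF, P2 = 0x77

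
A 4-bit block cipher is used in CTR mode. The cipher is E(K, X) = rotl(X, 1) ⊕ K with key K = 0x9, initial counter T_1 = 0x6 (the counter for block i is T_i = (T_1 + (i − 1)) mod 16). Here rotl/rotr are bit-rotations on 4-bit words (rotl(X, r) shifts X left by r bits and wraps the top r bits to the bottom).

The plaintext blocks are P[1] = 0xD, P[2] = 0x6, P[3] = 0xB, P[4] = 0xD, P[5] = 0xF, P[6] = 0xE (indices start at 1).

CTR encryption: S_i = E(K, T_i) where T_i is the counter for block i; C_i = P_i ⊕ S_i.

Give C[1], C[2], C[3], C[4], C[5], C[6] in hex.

C[1]: T = 0x6, S = E(K, T) = 0x5; 0xD ⊕ 0x5 = 0x8.
C[2]: T = 0x7, S = E(K, T) = 0x7; 0x6 ⊕ 0x7 = 0x1.
C[3]: T = 0x8, S = E(K, T) = 0x8; 0xB ⊕ 0x8 = 0x3.
C[4]: T = 0x9, S = E(K, T) = 0xA; 0xD ⊕ 0xA = 0x7.
C[5]: T = 0xA, S = E(K, T) = 0xC; 0xF ⊕ 0xC = 0x3.
C[6]: T = 0xB, S = E(K, T) = 0xE; 0xE ⊕ 0xE = 0x0.

C[1] = 0x8, C[2] = 0x1, C[3] = 0x3, C[4] = 0x7, C[5] = 0x3, C[6] = 0x0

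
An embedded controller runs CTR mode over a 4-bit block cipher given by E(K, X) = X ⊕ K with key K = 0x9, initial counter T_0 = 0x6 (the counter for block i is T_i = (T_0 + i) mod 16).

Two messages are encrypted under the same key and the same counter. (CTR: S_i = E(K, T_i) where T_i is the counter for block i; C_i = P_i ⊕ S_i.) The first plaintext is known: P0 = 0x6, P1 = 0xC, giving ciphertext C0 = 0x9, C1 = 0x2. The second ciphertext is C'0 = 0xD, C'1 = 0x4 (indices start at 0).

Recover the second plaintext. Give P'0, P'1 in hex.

In CTR with a reused counter, both messages share the same keystream S_i, so C_i ⊕ C'_i = P_i ⊕ P'_i and thus P'_i = P_i ⊕ C_i ⊕ C'_i.
P'0: 0x6 ⊕ 0x9 ⊕ 0xD = 0x2.
P'1: 0xC ⊕ 0x2 ⊕ 0x4 = 0xA.

P'0 = 0x2, P'1 = 0xA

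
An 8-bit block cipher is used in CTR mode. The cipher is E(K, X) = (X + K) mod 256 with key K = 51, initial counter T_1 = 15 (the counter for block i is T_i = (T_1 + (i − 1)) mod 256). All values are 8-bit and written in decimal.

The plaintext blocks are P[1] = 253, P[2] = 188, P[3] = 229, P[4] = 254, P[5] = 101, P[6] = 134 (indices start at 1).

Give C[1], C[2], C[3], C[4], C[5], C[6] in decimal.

CTR encryption: S_i = E(K, T_i) where T_i is the counter for block i; C_i = P_i ⊕ S_i.
C[1]: T = 15, S = E(K, T) = 66; 253 ⊕ 66 = 191.
C[2]: T = 16, S = E(K, T) = 67; 188 ⊕ 67 = 255.
C[3]: T = 17, S = E(K, T) = 68; 229 ⊕ 68 = 161.
C[4]: T = 18, S = E(K, T) = 69; 254 ⊕ 69 = 187.
C[5]: T = 19, S = E(K, T) = 70; 101 ⊕ 70 = 35.
C[6]: T = 20, S = E(K, T) = 71; 134 ⊕ 71 = 193.

C[1] = 191, C[2] = 255, C[3] = 161, C[4] = 187, C[5] = 35, C[6] = 193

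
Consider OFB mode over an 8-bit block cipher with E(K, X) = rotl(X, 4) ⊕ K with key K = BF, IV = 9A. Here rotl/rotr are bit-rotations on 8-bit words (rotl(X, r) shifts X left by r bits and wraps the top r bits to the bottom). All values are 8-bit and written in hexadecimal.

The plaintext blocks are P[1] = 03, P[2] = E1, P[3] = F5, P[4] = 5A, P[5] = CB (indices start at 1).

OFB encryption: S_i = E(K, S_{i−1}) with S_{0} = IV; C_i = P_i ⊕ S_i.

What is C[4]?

C[4] = C0

C[1]: S = E(K, 9A) = 16; 03 ⊕ 16 = 15.
C[2]: S = E(K, 16) = DE; E1 ⊕ DE = 3F.
C[3]: S = E(K, DE) = 52; F5 ⊕ 52 = A7.
C[4]: S = E(K, 52) = 9A; 5A ⊕ 9A = C0.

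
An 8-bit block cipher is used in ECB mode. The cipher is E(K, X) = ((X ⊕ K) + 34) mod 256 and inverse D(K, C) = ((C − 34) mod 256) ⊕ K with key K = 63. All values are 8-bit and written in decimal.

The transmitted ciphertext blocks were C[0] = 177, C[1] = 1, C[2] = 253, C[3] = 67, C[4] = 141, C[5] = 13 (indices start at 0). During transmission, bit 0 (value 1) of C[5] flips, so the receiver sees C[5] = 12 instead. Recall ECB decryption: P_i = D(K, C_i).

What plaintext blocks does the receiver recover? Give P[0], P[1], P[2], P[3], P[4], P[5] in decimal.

P[0] = 176, P[1] = 224, P[2] = 228, P[3] = 30, P[4] = 84, P[5] = 213

Only C[5] changed, to 12. In ECB, a change in C_i affects only P_i. Decrypting the received ciphertext:
P[0]: D(K, 177) = 176.
P[1]: D(K, 1) = 224.
P[2]: D(K, 253) = 228.
P[3]: D(K, 67) = 30.
P[4]: D(K, 141) = 84.
P[5]: D(K, 12) = 213.
Blocks that differ from the original plaintext: P[5].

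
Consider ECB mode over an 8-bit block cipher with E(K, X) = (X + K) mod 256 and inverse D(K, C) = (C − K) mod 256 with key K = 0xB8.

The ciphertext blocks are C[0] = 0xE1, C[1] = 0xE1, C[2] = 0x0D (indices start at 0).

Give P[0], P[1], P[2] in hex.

P[0] = 0x29, P[1] = 0x29, P[2] = 0x55

ECB decryption: P_i = D(K, C_i).
P[0]: D(K, 0xE1) = 0x29.
P[1]: D(K, 0xE1) = 0x29.
P[2]: D(K, 0x0D) = 0x55.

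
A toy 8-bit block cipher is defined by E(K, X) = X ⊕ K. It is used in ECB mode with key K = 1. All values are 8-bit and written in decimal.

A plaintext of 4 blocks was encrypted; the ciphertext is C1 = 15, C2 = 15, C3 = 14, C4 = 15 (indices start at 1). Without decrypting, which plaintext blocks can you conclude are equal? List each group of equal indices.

ECB encrypts each block independently with the same key, so equal ciphertext blocks imply equal plaintext blocks.
C1 = C2 = C4 = 15, so P1 = P2 = P4.

P1 = P2 = P4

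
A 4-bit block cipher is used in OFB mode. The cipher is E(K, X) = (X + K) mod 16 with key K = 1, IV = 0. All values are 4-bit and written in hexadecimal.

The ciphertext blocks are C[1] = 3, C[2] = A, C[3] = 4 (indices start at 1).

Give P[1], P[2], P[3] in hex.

P[1] = 2, P[2] = 8, P[3] = 7

OFB decryption: S_i = E(K, S_{i−1}) with S_{0} = IV; P_i = C_i ⊕ S_i.
P[1]: S = E(K, 0) = 1; 3 ⊕ 1 = 2.
P[2]: S = E(K, 1) = 2; A ⊕ 2 = 8.
P[3]: S = E(K, 2) = 3; 4 ⊕ 3 = 7.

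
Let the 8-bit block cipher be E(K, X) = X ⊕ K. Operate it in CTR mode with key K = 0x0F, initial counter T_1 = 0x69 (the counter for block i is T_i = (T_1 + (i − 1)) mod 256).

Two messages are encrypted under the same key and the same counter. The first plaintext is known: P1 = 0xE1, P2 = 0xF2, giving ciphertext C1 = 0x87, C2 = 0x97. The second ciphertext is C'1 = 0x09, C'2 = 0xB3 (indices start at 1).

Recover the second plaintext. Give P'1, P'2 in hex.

P'1 = 0x6F, P'2 = 0xD6

In CTR with a reused counter, both messages share the same keystream S_i, so C_i ⊕ C'_i = P_i ⊕ P'_i and thus P'_i = P_i ⊕ C_i ⊕ C'_i.
P'1: 0xE1 ⊕ 0x87 ⊕ 0x09 = 0x6F.
P'2: 0xF2 ⊕ 0x97 ⊕ 0xB3 = 0xD6.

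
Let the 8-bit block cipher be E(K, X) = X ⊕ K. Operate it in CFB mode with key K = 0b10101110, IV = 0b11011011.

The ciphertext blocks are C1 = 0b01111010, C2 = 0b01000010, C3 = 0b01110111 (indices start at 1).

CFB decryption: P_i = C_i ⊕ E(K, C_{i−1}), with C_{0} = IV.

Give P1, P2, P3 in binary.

P1 = 0b00001111, P2 = 0b10010110, P3 = 0b10011011

P1: E(K, 0b11011011) = 0b01110101; 0b01111010 ⊕ 0b01110101 = 0b00001111.
P2: E(K, 0b01111010) = 0b11010100; 0b01000010 ⊕ 0b11010100 = 0b10010110.
P3: E(K, 0b01000010) = 0b11101100; 0b01110111 ⊕ 0b11101100 = 0b10011011.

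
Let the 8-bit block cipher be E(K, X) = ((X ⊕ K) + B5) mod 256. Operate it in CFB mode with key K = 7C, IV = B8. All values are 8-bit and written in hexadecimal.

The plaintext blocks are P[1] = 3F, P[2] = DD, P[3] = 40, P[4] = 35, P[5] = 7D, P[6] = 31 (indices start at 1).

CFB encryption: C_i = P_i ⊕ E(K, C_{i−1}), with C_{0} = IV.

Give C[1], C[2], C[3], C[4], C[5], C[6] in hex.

C[1] = 46, C[2] = 32, C[3] = 43, C[4] = C1, C[5] = 0F, C[6] = 19

C[1]: E(K, B8) = 79; 3F ⊕ 79 = 46.
C[2]: E(K, 46) = EF; DD ⊕ EF = 32.
C[3]: E(K, 32) = 03; 40 ⊕ 03 = 43.
C[4]: E(K, 43) = F4; 35 ⊕ F4 = C1.
C[5]: E(K, C1) = 72; 7D ⊕ 72 = 0F.
C[6]: E(K, 0F) = 28; 31 ⊕ 28 = 19.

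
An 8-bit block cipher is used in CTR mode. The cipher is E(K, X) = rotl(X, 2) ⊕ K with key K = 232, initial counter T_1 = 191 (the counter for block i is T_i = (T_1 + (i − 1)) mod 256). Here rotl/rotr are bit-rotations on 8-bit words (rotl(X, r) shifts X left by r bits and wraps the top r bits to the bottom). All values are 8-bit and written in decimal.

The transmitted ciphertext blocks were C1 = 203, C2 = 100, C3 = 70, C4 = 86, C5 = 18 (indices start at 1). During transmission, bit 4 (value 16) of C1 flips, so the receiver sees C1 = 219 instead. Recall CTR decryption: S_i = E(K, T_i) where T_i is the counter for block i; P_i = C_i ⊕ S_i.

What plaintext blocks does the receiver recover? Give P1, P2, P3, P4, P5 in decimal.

Only C1 changed, to 219. In CTR, a change in C_i flips the same bit in P_i only; the keystream is unaffected. Decrypting the received ciphertext:
P1: T = 191, S = E(K, T) = 22; 219 ⊕ 22 = 205.
P2: T = 192, S = E(K, T) = 235; 100 ⊕ 235 = 143.
P3: T = 193, S = E(K, T) = 239; 70 ⊕ 239 = 169.
P4: T = 194, S = E(K, T) = 227; 86 ⊕ 227 = 181.
P5: T = 195, S = E(K, T) = 231; 18 ⊕ 231 = 245.
Blocks that differ from the original plaintext: P1.

P1 = 205, P2 = 143, P3 = 169, P4 = 181, P5 = 245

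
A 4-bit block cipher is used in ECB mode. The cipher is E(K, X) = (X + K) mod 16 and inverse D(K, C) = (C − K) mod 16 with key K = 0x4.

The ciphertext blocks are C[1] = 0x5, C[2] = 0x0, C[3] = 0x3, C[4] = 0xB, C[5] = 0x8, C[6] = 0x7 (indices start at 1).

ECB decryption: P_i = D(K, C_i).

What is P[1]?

P[1]: D(K, 0x5) = 0x1.

P[1] = 0x1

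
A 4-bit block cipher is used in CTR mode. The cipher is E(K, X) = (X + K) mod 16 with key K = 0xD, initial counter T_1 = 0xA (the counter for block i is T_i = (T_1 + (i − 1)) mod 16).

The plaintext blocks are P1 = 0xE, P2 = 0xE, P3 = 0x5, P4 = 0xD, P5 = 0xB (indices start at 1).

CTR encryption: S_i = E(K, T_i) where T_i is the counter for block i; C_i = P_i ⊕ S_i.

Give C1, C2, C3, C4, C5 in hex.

C1: T = 0xA, S = E(K, T) = 0x7; 0xE ⊕ 0x7 = 0x9.
C2: T = 0xB, S = E(K, T) = 0x8; 0xE ⊕ 0x8 = 0x6.
C3: T = 0xC, S = E(K, T) = 0x9; 0x5 ⊕ 0x9 = 0xC.
C4: T = 0xD, S = E(K, T) = 0xA; 0xD ⊕ 0xA = 0x7.
C5: T = 0xE, S = E(K, T) = 0xB; 0xB ⊕ 0xB = 0x0.

C1 = 0x9, C2 = 0x6, C3 = 0xC, C4 = 0x7, C5 = 0x0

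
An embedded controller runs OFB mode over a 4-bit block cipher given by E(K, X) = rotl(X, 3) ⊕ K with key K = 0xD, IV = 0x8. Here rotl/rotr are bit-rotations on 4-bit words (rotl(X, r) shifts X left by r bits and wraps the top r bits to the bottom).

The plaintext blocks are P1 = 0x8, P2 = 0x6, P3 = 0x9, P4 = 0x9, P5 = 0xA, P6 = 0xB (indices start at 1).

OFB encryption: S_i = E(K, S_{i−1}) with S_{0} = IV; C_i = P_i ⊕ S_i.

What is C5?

C5 = 0xC

C1: S = E(K, 0x8) = 0x9; 0x8 ⊕ 0x9 = 0x1.
C2: S = E(K, 0x9) = 0x1; 0x6 ⊕ 0x1 = 0x7.
C3: S = E(K, 0x1) = 0x5; 0x9 ⊕ 0x5 = 0xC.
C4: S = E(K, 0x5) = 0x7; 0x9 ⊕ 0x7 = 0xE.
C5: S = E(K, 0x7) = 0x6; 0xA ⊕ 0x6 = 0xC.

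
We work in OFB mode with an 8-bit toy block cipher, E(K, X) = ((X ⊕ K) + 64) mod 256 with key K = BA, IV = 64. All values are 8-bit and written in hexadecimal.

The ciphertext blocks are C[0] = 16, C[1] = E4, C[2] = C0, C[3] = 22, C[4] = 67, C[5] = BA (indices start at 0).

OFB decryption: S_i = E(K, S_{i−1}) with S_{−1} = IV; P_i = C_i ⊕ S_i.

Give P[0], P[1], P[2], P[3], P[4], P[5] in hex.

P[0] = 54, P[1] = B8, P[2] = 8A, P[3] = 76, P[4] = 35, P[5] = F6

P[0]: S = E(K, 64) = 42; 16 ⊕ 42 = 54.
P[1]: S = E(K, 42) = 5C; E4 ⊕ 5C = B8.
P[2]: S = E(K, 5C) = 4A; C0 ⊕ 4A = 8A.
P[3]: S = E(K, 4A) = 54; 22 ⊕ 54 = 76.
P[4]: S = E(K, 54) = 52; 67 ⊕ 52 = 35.
P[5]: S = E(K, 52) = 4C; BA ⊕ 4C = F6.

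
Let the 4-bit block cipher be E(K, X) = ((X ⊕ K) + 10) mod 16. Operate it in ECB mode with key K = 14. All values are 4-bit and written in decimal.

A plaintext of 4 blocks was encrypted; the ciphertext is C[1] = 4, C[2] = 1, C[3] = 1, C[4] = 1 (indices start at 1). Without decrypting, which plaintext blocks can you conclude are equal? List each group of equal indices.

ECB encrypts each block independently with the same key, so equal ciphertext blocks imply equal plaintext blocks.
C[2] = C[3] = C[4] = 1, so P[2] = P[3] = P[4].

P[2] = P[3] = P[4]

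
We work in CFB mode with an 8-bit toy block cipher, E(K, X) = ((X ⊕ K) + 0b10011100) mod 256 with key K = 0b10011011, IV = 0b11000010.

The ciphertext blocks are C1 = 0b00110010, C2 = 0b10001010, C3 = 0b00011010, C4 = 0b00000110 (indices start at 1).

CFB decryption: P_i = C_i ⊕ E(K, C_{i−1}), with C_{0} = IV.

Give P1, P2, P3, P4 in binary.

P1 = 0b11000111, P2 = 0b11001111, P3 = 0b10110111, P4 = 0b00011011

P1: E(K, 0b11000010) = 0b11110101; 0b00110010 ⊕ 0b11110101 = 0b11000111.
P2: E(K, 0b00110010) = 0b01000101; 0b10001010 ⊕ 0b01000101 = 0b11001111.
P3: E(K, 0b10001010) = 0b10101101; 0b00011010 ⊕ 0b10101101 = 0b10110111.
P4: E(K, 0b00011010) = 0b00011101; 0b00000110 ⊕ 0b00011101 = 0b00011011.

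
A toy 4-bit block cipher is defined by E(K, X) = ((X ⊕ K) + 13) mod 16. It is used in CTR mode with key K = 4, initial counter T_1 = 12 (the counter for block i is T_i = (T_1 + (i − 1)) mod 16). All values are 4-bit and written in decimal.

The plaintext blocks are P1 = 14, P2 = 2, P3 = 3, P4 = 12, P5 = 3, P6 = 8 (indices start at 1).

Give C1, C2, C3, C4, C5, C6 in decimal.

CTR encryption: S_i = E(K, T_i) where T_i is the counter for block i; C_i = P_i ⊕ S_i.
C1: T = 12, S = E(K, T) = 5; 14 ⊕ 5 = 11.
C2: T = 13, S = E(K, T) = 6; 2 ⊕ 6 = 4.
C3: T = 14, S = E(K, T) = 7; 3 ⊕ 7 = 4.
C4: T = 15, S = E(K, T) = 8; 12 ⊕ 8 = 4.
C5: T = 0, S = E(K, T) = 1; 3 ⊕ 1 = 2.
C6: T = 1, S = E(K, T) = 2; 8 ⊕ 2 = 10.

C1 = 11, C2 = 4, C3 = 4, C4 = 4, C5 = 2, C6 = 10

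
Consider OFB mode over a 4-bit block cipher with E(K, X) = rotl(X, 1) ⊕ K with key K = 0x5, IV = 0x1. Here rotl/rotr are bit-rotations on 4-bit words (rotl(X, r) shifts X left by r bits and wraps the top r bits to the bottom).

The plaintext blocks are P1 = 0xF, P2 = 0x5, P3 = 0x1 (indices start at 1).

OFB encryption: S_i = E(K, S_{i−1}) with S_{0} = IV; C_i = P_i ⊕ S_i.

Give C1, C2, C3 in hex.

C1 = 0x8, C2 = 0xE, C3 = 0x3

C1: S = E(K, 0x1) = 0x7; 0xF ⊕ 0x7 = 0x8.
C2: S = E(K, 0x7) = 0xB; 0x5 ⊕ 0xB = 0xE.
C3: S = E(K, 0xB) = 0x2; 0x1 ⊕ 0x2 = 0x3.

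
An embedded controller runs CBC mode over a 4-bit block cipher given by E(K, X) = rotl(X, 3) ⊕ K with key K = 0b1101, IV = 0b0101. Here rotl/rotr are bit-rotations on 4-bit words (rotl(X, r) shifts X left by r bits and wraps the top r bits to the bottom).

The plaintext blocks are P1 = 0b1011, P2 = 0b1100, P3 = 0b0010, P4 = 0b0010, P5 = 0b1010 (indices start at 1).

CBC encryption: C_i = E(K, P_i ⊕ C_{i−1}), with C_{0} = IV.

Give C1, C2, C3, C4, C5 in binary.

C1: P1 ⊕ 0b0101 = 0b1110; E(K, 0b1110) = 0b1010.
C2: P2 ⊕ 0b1010 = 0b0110; E(K, 0b0110) = 0b1110.
C3: P3 ⊕ 0b1110 = 0b1100; E(K, 0b1100) = 0b1011.
C4: P4 ⊕ 0b1011 = 0b1001; E(K, 0b1001) = 0b0001.
C5: P5 ⊕ 0b0001 = 0b1011; E(K, 0b1011) = 0b0000.

C1 = 0b1010, C2 = 0b1110, C3 = 0b1011, C4 = 0b0001, C5 = 0b0000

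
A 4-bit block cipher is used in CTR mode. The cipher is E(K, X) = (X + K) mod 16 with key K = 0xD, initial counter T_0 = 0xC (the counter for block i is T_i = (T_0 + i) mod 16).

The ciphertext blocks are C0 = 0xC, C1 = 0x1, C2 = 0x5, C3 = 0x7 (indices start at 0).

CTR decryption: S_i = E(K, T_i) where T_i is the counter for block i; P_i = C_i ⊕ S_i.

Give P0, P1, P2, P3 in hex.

P0: T = 0xC, S = E(K, T) = 0x9; 0xC ⊕ 0x9 = 0x5.
P1: T = 0xD, S = E(K, T) = 0xA; 0x1 ⊕ 0xA = 0xB.
P2: T = 0xE, S = E(K, T) = 0xB; 0x5 ⊕ 0xB = 0xE.
P3: T = 0xF, S = E(K, T) = 0xC; 0x7 ⊕ 0xC = 0xB.

P0 = 0x5, P1 = 0xB, P2 = 0xE, P3 = 0xB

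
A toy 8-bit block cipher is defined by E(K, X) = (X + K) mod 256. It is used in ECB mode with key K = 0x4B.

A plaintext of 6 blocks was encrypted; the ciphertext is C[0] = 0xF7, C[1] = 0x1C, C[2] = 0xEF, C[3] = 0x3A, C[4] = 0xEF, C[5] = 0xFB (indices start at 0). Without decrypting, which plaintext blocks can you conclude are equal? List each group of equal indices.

ECB encrypts each block independently with the same key, so equal ciphertext blocks imply equal plaintext blocks.
C[2] = C[4] = 0xEF, so P[2] = P[4].

P[2] = P[4]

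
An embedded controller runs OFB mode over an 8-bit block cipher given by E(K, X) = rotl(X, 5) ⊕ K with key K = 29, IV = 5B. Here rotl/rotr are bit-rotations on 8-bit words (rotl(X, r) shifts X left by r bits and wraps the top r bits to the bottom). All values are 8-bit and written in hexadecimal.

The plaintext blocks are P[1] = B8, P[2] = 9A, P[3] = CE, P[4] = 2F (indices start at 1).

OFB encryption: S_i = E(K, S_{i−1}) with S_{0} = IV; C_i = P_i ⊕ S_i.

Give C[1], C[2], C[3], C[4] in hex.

C[1]: S = E(K, 5B) = 42; B8 ⊕ 42 = FA.
C[2]: S = E(K, 42) = 61; 9A ⊕ 61 = FB.
C[3]: S = E(K, 61) = 05; CE ⊕ 05 = CB.
C[4]: S = E(K, 05) = 89; 2F ⊕ 89 = A6.

C[1] = FA, C[2] = FB, C[3] = CB, C[4] = A6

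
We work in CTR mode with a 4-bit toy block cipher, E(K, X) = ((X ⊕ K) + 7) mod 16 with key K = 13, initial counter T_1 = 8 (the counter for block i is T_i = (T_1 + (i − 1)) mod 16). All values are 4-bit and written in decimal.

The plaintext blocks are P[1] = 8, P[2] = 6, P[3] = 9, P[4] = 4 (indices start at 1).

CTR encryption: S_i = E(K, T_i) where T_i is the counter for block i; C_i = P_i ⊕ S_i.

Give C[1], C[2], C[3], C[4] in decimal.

C[1]: T = 8, S = E(K, T) = 12; 8 ⊕ 12 = 4.
C[2]: T = 9, S = E(K, T) = 11; 6 ⊕ 11 = 13.
C[3]: T = 10, S = E(K, T) = 14; 9 ⊕ 14 = 7.
C[4]: T = 11, S = E(K, T) = 13; 4 ⊕ 13 = 9.

C[1] = 4, C[2] = 13, C[3] = 7, C[4] = 9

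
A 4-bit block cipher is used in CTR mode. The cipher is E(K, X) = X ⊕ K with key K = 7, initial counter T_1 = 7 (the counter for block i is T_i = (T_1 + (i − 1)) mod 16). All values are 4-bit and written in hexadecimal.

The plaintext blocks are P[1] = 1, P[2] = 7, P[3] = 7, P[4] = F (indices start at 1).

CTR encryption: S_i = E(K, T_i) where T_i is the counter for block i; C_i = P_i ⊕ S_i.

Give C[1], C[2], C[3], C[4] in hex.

C[1]: T = 7, S = E(K, T) = 0; 1 ⊕ 0 = 1.
C[2]: T = 8, S = E(K, T) = F; 7 ⊕ F = 8.
C[3]: T = 9, S = E(K, T) = E; 7 ⊕ E = 9.
C[4]: T = A, S = E(K, T) = D; F ⊕ D = 2.

C[1] = 1, C[2] = 8, C[3] = 9, C[4] = 2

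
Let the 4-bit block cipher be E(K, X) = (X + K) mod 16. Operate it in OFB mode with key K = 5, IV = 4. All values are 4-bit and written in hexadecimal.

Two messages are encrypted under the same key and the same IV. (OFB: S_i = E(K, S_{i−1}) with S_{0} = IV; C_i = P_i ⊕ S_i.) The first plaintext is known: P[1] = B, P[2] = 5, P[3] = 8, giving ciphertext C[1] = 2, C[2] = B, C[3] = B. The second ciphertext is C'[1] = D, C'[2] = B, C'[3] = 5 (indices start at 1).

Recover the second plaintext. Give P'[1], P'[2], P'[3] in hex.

P'[1] = 4, P'[2] = 5, P'[3] = 6

In OFB with a reused IV, both messages share the same keystream S_i, so C_i ⊕ C'_i = P_i ⊕ P'_i and thus P'_i = P_i ⊕ C_i ⊕ C'_i.
P'[1]: B ⊕ 2 ⊕ D = 4.
P'[2]: 5 ⊕ B ⊕ B = 5.
P'[3]: 8 ⊕ B ⊕ 5 = 6.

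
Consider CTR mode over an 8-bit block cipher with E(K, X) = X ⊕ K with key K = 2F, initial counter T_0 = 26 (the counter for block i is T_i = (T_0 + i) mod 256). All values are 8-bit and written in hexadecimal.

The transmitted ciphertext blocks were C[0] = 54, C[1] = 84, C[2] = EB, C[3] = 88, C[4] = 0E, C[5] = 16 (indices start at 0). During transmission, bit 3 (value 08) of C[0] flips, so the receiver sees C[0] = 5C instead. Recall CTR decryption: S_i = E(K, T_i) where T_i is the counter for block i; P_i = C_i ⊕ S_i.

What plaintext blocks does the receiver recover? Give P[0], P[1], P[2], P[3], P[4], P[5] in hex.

Only C[0] changed, to 5C. In CTR, a change in C_i flips the same bit in P_i only; the keystream is unaffected. Decrypting the received ciphertext:
P[0]: T = 26, S = E(K, T) = 09; 5C ⊕ 09 = 55.
P[1]: T = 27, S = E(K, T) = 08; 84 ⊕ 08 = 8C.
P[2]: T = 28, S = E(K, T) = 07; EB ⊕ 07 = EC.
P[3]: T = 29, S = E(K, T) = 06; 88 ⊕ 06 = 8E.
P[4]: T = 2A, S = E(K, T) = 05; 0E ⊕ 05 = 0B.
P[5]: T = 2B, S = E(K, T) = 04; 16 ⊕ 04 = 12.
Blocks that differ from the original plaintext: P[0].

P[0] = 55, P[1] = 8C, P[2] = EC, P[3] = 8E, P[4] = 0B, P[5] = 12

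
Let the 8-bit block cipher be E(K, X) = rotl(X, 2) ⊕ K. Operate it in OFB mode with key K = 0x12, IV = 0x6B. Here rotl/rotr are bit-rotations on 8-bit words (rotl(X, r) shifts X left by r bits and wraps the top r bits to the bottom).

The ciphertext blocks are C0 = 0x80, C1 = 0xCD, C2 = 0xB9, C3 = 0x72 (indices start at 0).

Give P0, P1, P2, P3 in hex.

P0 = 0x3F, P1 = 0x21, P2 = 0x18, P3 = 0xE6

OFB decryption: S_i = E(K, S_{i−1}) with S_{−1} = IV; P_i = C_i ⊕ S_i.
P0: S = E(K, 0x6B) = 0xBF; 0x80 ⊕ 0xBF = 0x3F.
P1: S = E(K, 0xBF) = 0xEC; 0xCD ⊕ 0xEC = 0x21.
P2: S = E(K, 0xEC) = 0xA1; 0xB9 ⊕ 0xA1 = 0x18.
P3: S = E(K, 0xA1) = 0x94; 0x72 ⊕ 0x94 = 0xE6.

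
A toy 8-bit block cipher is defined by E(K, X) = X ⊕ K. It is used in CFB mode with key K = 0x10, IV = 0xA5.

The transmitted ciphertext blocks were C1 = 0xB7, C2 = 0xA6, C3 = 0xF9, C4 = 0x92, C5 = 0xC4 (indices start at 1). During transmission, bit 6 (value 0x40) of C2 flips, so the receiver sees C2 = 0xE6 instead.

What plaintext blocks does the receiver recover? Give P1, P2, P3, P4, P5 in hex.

P1 = 0x02, P2 = 0x41, P3 = 0x0F, P4 = 0x7B, P5 = 0x46

CFB decryption: P_i = C_i ⊕ E(K, C_{i−1}), with C_{0} = IV.
Only C2 changed, to 0xE6. In CFB, a change in C_i flips the same bit in P_i and garbles P_{i+1}. Decrypting the received ciphertext:
P1: E(K, 0xA5) = 0xB5; 0xB7 ⊕ 0xB5 = 0x02.
P2: E(K, 0xB7) = 0xA7; 0xE6 ⊕ 0xA7 = 0x41.
P3: E(K, 0xE6) = 0xF6; 0xF9 ⊕ 0xF6 = 0x0F.
P4: E(K, 0xF9) = 0xE9; 0x92 ⊕ 0xE9 = 0x7B.
P5: E(K, 0x92) = 0x82; 0xC4 ⊕ 0x82 = 0x46.
Blocks that differ from the original plaintext: P2, P3.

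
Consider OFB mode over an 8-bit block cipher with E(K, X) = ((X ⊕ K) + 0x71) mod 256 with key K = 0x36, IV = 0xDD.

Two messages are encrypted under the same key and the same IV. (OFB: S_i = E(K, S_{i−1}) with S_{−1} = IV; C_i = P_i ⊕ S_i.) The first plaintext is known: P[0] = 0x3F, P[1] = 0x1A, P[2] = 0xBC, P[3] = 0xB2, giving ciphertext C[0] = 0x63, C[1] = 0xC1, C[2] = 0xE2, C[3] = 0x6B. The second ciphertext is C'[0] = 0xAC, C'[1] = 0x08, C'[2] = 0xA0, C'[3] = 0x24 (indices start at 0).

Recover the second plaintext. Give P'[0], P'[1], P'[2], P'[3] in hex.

In OFB with a reused IV, both messages share the same keystream S_i, so C_i ⊕ C'_i = P_i ⊕ P'_i and thus P'_i = P_i ⊕ C_i ⊕ C'_i.
P'[0]: 0x3F ⊕ 0x63 ⊕ 0xAC = 0xF0.
P'[1]: 0x1A ⊕ 0xC1 ⊕ 0x08 = 0xD3.
P'[2]: 0xBC ⊕ 0xE2 ⊕ 0xA0 = 0xFE.
P'[3]: 0xB2 ⊕ 0x6B ⊕ 0x24 = 0xFD.

P'[0] = 0xF0, P'[1] = 0xD3, P'[2] = 0xFE, P'[3] = 0xFD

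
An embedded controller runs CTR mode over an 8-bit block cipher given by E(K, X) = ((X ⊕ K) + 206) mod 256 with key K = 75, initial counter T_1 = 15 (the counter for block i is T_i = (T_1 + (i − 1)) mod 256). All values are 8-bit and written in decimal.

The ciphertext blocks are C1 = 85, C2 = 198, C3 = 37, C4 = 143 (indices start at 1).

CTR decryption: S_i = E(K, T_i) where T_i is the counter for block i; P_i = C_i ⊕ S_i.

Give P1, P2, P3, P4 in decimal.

P1 = 71, P2 = 239, P3 = 13, P4 = 168

P1: T = 15, S = E(K, T) = 18; 85 ⊕ 18 = 71.
P2: T = 16, S = E(K, T) = 41; 198 ⊕ 41 = 239.
P3: T = 17, S = E(K, T) = 40; 37 ⊕ 40 = 13.
P4: T = 18, S = E(K, T) = 39; 143 ⊕ 39 = 168.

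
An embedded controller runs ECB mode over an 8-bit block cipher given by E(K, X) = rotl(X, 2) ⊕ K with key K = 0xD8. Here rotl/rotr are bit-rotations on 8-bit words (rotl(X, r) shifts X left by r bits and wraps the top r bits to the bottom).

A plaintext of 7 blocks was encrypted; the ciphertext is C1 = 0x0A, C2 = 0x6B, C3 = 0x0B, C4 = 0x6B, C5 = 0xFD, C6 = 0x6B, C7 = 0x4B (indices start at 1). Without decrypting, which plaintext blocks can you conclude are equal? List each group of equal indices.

ECB encrypts each block independently with the same key, so equal ciphertext blocks imply equal plaintext blocks.
C2 = C4 = C6 = 0x6B, so P2 = P4 = P6.

P2 = P4 = P6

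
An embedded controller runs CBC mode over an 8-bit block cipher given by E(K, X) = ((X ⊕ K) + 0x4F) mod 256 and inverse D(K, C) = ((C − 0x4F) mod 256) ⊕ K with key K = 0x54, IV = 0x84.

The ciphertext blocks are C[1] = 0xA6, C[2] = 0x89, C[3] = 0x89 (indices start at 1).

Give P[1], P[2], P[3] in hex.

P[1] = 0x87, P[2] = 0xC8, P[3] = 0xE7

CBC decryption: P_i = D(K, C_i) ⊕ C_{i−1}, with C_{0} = IV.
P[1]: D(K, 0xA6) = 0x03; 0x03 ⊕ 0x84 = 0x87.
P[2]: D(K, 0x89) = 0x6E; 0x6E ⊕ 0xA6 = 0xC8.
P[3]: D(K, 0x89) = 0x6E; 0x6E ⊕ 0x89 = 0xE7.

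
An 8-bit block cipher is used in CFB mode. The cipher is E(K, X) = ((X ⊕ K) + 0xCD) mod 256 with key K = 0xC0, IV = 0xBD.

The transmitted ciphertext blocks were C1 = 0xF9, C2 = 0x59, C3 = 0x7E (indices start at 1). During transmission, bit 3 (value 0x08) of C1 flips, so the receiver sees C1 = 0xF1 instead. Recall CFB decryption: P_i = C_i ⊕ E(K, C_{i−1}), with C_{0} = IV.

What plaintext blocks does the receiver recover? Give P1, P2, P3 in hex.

P1 = 0xBB, P2 = 0xA7, P3 = 0x18

Only C1 changed, to 0xF1. In CFB, a change in C_i flips the same bit in P_i and garbles P_{i+1}. Decrypting the received ciphertext:
P1: E(K, 0xBD) = 0x4A; 0xF1 ⊕ 0x4A = 0xBB.
P2: E(K, 0xF1) = 0xFE; 0x59 ⊕ 0xFE = 0xA7.
P3: E(K, 0x59) = 0x66; 0x7E ⊕ 0x66 = 0x18.
Blocks that differ from the original plaintext: P1, P2.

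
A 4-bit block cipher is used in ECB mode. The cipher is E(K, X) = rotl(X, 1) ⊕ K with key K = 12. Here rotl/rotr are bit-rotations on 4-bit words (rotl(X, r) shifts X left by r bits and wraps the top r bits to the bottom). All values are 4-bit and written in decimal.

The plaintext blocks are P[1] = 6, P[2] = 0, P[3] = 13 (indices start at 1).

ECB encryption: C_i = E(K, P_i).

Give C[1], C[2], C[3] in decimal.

C[1] = 0, C[2] = 12, C[3] = 7

C[1]: E(K, 6) = 0.
C[2]: E(K, 0) = 12.
C[3]: E(K, 13) = 7.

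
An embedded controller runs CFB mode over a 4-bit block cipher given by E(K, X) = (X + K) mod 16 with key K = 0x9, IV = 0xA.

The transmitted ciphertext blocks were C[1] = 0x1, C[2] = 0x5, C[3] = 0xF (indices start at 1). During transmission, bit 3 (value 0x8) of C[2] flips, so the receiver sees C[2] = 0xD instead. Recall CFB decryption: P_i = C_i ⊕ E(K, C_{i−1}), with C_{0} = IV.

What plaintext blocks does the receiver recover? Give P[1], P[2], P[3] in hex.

Only C[2] changed, to 0xD. In CFB, a change in C_i flips the same bit in P_i and garbles P_{i+1}. Decrypting the received ciphertext:
P[1]: E(K, 0xA) = 0x3; 0x1 ⊕ 0x3 = 0x2.
P[2]: E(K, 0x1) = 0xA; 0xD ⊕ 0xA = 0x7.
P[3]: E(K, 0xD) = 0x6; 0xF ⊕ 0x6 = 0x9.
Blocks that differ from the original plaintext: P[2], P[3].

P[1] = 0x2, P[2] = 0x7, P[3] = 0x9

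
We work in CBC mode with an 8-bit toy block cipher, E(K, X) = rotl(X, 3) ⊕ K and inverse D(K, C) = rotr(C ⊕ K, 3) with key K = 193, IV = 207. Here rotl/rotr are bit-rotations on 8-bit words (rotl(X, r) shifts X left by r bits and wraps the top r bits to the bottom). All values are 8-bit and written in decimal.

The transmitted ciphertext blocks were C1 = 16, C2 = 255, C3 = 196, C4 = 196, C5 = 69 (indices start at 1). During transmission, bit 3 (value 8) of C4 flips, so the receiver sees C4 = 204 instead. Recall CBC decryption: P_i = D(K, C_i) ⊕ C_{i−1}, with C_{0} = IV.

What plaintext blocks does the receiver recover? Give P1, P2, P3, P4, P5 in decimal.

P1 = 245, P2 = 215, P3 = 95, P4 = 101, P5 = 92

Only C4 changed, to 204. In CBC, a change in C_i garbles P_i and flips the same bit in P_{i+1}. Decrypting the received ciphertext:
P1: D(K, 16) = 58; 58 ⊕ 207 = 245.
P2: D(K, 255) = 199; 199 ⊕ 16 = 215.
P3: D(K, 196) = 160; 160 ⊕ 255 = 95.
P4: D(K, 204) = 161; 161 ⊕ 196 = 101.
P5: D(K, 69) = 144; 144 ⊕ 204 = 92.
Blocks that differ from the original plaintext: P4, P5.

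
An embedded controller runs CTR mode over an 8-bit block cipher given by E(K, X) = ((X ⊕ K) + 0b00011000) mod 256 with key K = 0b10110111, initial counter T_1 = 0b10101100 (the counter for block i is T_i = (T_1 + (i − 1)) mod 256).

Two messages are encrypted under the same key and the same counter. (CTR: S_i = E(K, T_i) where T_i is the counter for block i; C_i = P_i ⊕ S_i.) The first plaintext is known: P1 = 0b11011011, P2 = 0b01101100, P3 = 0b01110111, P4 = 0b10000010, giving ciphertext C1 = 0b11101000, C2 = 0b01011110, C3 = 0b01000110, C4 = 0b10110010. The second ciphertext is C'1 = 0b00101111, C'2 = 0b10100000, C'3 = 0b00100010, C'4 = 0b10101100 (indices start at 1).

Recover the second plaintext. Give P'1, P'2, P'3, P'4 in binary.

P'1 = 0b00011100, P'2 = 0b10010010, P'3 = 0b00010011, P'4 = 0b10011100

In CTR with a reused counter, both messages share the same keystream S_i, so C_i ⊕ C'_i = P_i ⊕ P'_i and thus P'_i = P_i ⊕ C_i ⊕ C'_i.
P'1: 0b11011011 ⊕ 0b11101000 ⊕ 0b00101111 = 0b00011100.
P'2: 0b01101100 ⊕ 0b01011110 ⊕ 0b10100000 = 0b10010010.
P'3: 0b01110111 ⊕ 0b01000110 ⊕ 0b00100010 = 0b00010011.
P'4: 0b10000010 ⊕ 0b10110010 ⊕ 0b10101100 = 0b10011100.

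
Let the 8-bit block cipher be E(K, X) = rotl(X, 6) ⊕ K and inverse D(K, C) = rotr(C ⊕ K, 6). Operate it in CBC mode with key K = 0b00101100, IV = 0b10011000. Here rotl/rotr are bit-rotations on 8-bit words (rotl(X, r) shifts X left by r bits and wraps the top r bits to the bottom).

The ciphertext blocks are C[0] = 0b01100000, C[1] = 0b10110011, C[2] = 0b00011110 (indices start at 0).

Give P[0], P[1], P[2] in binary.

P[0] = 0b10101001, P[1] = 0b00011110, P[2] = 0b01111011

CBC decryption: P_i = D(K, C_i) ⊕ C_{i−1}, with C_{−1} = IV.
P[0]: D(K, 0b01100000) = 0b00110001; 0b00110001 ⊕ 0b10011000 = 0b10101001.
P[1]: D(K, 0b10110011) = 0b01111110; 0b01111110 ⊕ 0b01100000 = 0b00011110.
P[2]: D(K, 0b00011110) = 0b11001000; 0b11001000 ⊕ 0b10110011 = 0b01111011.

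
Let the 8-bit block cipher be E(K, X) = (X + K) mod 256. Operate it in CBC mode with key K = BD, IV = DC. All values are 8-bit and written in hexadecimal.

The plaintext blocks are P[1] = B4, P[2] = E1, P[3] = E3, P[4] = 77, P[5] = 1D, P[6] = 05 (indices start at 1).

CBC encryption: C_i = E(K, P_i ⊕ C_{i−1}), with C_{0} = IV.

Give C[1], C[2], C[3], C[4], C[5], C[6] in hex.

C[1]: P[1] ⊕ DC = 68; E(K, 68) = 25.
C[2]: P[2] ⊕ 25 = C4; E(K, C4) = 81.
C[3]: P[3] ⊕ 81 = 62; E(K, 62) = 1F.
C[4]: P[4] ⊕ 1F = 68; E(K, 68) = 25.
C[5]: P[5] ⊕ 25 = 38; E(K, 38) = F5.
C[6]: P[6] ⊕ F5 = F0; E(K, F0) = AD.

C[1] = 25, C[2] = 81, C[3] = 1F, C[4] = 25, C[5] = F5, C[6] = AD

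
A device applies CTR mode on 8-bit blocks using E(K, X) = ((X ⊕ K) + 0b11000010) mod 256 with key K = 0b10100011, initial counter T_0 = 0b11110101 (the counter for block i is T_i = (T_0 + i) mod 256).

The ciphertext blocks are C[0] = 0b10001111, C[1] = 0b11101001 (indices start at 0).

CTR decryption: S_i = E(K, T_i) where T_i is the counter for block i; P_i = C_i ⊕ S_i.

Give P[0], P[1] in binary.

P[0]: T = 0b11110101, S = E(K, T) = 0b00011000; 0b10001111 ⊕ 0b00011000 = 0b10010111.
P[1]: T = 0b11110110, S = E(K, T) = 0b00010111; 0b11101001 ⊕ 0b00010111 = 0b11111110.

P[0] = 0b10010111, P[1] = 0b11111110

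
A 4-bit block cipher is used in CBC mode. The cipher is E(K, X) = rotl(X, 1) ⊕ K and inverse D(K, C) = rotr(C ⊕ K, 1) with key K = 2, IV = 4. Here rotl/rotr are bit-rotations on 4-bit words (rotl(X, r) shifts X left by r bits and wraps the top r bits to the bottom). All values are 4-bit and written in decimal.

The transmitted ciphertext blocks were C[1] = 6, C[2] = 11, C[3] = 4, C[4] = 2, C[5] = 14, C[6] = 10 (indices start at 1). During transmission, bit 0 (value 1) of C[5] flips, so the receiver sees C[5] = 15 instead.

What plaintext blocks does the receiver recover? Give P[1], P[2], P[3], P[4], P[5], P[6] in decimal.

P[1] = 6, P[2] = 10, P[3] = 8, P[4] = 4, P[5] = 12, P[6] = 11

CBC decryption: P_i = D(K, C_i) ⊕ C_{i−1}, with C_{0} = IV.
Only C[5] changed, to 15. In CBC, a change in C_i garbles P_i and flips the same bit in P_{i+1}. Decrypting the received ciphertext:
P[1]: D(K, 6) = 2; 2 ⊕ 4 = 6.
P[2]: D(K, 11) = 12; 12 ⊕ 6 = 10.
P[3]: D(K, 4) = 3; 3 ⊕ 11 = 8.
P[4]: D(K, 2) = 0; 0 ⊕ 4 = 4.
P[5]: D(K, 15) = 14; 14 ⊕ 2 = 12.
P[6]: D(K, 10) = 4; 4 ⊕ 15 = 11.
Blocks that differ from the original plaintext: P[5], P[6].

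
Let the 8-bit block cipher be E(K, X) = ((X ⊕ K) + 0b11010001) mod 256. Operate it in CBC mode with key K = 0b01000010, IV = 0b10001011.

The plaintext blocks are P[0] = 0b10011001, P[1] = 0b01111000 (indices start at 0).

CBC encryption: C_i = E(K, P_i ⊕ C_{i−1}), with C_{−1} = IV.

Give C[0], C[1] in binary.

C[0]: P[0] ⊕ 0b10001011 = 0b00010010; E(K, 0b00010010) = 0b00100001.
C[1]: P[1] ⊕ 0b00100001 = 0b01011001; E(K, 0b01011001) = 0b11101100.

C[0] = 0b00100001, C[1] = 0b11101100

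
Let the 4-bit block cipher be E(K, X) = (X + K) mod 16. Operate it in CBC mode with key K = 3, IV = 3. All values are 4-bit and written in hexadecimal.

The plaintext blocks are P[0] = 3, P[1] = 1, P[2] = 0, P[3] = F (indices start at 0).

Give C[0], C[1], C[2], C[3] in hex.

CBC encryption: C_i = E(K, P_i ⊕ C_{i−1}), with C_{−1} = IV.
C[0]: P[0] ⊕ 3 = 0; E(K, 0) = 3.
C[1]: P[1] ⊕ 3 = 2; E(K, 2) = 5.
C[2]: P[2] ⊕ 5 = 5; E(K, 5) = 8.
C[3]: P[3] ⊕ 8 = 7; E(K, 7) = A.

C[0] = 3, C[1] = 5, C[2] = 8, C[3] = A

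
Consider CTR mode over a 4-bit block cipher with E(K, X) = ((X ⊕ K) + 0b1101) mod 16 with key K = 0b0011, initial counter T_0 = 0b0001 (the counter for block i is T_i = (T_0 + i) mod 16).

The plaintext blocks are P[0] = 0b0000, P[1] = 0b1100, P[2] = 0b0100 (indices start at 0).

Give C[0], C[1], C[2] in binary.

CTR encryption: S_i = E(K, T_i) where T_i is the counter for block i; C_i = P_i ⊕ S_i.
C[0]: T = 0b0001, S = E(K, T) = 0b1111; 0b0000 ⊕ 0b1111 = 0b1111.
C[1]: T = 0b0010, S = E(K, T) = 0b1110; 0b1100 ⊕ 0b1110 = 0b0010.
C[2]: T = 0b0011, S = E(K, T) = 0b1101; 0b0100 ⊕ 0b1101 = 0b1001.

C[0] = 0b1111, C[1] = 0b0010, C[2] = 0b1001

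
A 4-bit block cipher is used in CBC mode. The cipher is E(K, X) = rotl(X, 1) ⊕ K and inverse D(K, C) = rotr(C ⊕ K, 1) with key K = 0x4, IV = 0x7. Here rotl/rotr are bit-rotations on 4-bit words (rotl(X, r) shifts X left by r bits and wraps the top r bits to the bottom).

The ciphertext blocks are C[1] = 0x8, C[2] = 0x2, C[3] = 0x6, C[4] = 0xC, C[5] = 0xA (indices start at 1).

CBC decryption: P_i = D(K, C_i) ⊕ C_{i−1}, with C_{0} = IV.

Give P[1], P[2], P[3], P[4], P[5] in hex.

P[1] = 0x1, P[2] = 0xB, P[3] = 0x3, P[4] = 0x2, P[5] = 0xB

P[1]: D(K, 0x8) = 0x6; 0x6 ⊕ 0x7 = 0x1.
P[2]: D(K, 0x2) = 0x3; 0x3 ⊕ 0x8 = 0xB.
P[3]: D(K, 0x6) = 0x1; 0x1 ⊕ 0x2 = 0x3.
P[4]: D(K, 0xC) = 0x4; 0x4 ⊕ 0x6 = 0x2.
P[5]: D(K, 0xA) = 0x7; 0x7 ⊕ 0xC = 0xB.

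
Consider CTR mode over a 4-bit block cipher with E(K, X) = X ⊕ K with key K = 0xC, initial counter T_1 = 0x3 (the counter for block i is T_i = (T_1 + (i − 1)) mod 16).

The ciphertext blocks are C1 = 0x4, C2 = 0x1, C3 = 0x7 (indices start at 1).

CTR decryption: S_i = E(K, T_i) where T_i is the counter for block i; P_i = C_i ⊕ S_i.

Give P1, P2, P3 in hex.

P1 = 0xB, P2 = 0x9, P3 = 0xE

P1: T = 0x3, S = E(K, T) = 0xF; 0x4 ⊕ 0xF = 0xB.
P2: T = 0x4, S = E(K, T) = 0x8; 0x1 ⊕ 0x8 = 0x9.
P3: T = 0x5, S = E(K, T) = 0x9; 0x7 ⊕ 0x9 = 0xE.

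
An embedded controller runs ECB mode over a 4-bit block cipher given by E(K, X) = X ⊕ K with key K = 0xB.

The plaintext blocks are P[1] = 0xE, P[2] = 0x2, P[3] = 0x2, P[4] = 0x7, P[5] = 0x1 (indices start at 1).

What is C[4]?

C[4] = 0xC

ECB encryption: C_i = E(K, P_i).
C[4]: E(K, 0x7) = 0xC.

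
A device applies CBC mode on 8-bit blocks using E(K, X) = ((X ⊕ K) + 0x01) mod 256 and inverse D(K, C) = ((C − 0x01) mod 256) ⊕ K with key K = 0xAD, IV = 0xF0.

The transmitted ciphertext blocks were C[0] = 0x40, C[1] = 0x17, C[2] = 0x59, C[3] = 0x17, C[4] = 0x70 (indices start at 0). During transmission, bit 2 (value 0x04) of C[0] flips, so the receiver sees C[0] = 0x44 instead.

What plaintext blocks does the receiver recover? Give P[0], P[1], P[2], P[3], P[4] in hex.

CBC decryption: P_i = D(K, C_i) ⊕ C_{i−1}, with C_{−1} = IV.
Only C[0] changed, to 0x44. In CBC, a change in C_i garbles P_i and flips the same bit in P_{i+1}. Decrypting the received ciphertext:
P[0]: D(K, 0x44) = 0xEE; 0xEE ⊕ 0xF0 = 0x1E.
P[1]: D(K, 0x17) = 0xBB; 0xBB ⊕ 0x44 = 0xFF.
P[2]: D(K, 0x59) = 0xF5; 0xF5 ⊕ 0x17 = 0xE2.
P[3]: D(K, 0x17) = 0xBB; 0xBB ⊕ 0x59 = 0xE2.
P[4]: D(K, 0x70) = 0xC2; 0xC2 ⊕ 0x17 = 0xD5.
Blocks that differ from the original plaintext: P[0], P[1].

P[0] = 0x1E, P[1] = 0xFF, P[2] = 0xE2, P[3] = 0xE2, P[4] = 0xD5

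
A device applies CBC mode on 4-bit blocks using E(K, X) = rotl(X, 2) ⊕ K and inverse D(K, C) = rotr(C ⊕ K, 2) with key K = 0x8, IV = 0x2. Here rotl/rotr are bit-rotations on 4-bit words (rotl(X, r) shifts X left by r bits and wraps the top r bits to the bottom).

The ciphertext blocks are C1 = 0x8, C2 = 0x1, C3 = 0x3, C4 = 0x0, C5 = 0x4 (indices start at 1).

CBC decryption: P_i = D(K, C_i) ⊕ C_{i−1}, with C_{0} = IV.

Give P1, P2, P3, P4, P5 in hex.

P1: D(K, 0x8) = 0x0; 0x0 ⊕ 0x2 = 0x2.
P2: D(K, 0x1) = 0x6; 0x6 ⊕ 0x8 = 0xE.
P3: D(K, 0x3) = 0xE; 0xE ⊕ 0x1 = 0xF.
P4: D(K, 0x0) = 0x2; 0x2 ⊕ 0x3 = 0x1.
P5: D(K, 0x4) = 0x3; 0x3 ⊕ 0x0 = 0x3.

P1 = 0x2, P2 = 0xE, P3 = 0xF, P4 = 0x1, P5 = 0x3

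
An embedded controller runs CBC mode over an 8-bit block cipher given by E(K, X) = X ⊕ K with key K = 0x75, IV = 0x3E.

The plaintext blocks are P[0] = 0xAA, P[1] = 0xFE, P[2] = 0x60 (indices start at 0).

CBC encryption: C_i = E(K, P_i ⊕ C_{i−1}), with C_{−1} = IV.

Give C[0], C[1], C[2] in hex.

C[0] = 0xE1, C[1] = 0x6A, C[2] = 0x7F

C[0]: P[0] ⊕ 0x3E = 0x94; E(K, 0x94) = 0xE1.
C[1]: P[1] ⊕ 0xE1 = 0x1F; E(K, 0x1F) = 0x6A.
C[2]: P[2] ⊕ 0x6A = 0x0A; E(K, 0x0A) = 0x7F.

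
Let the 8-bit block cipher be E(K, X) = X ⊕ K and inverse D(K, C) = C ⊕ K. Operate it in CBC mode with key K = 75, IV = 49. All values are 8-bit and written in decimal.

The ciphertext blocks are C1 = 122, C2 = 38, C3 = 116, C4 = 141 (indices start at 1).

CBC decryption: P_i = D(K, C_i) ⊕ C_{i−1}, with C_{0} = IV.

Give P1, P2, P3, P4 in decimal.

P1: D(K, 122) = 49; 49 ⊕ 49 = 0.
P2: D(K, 38) = 109; 109 ⊕ 122 = 23.
P3: D(K, 116) = 63; 63 ⊕ 38 = 25.
P4: D(K, 141) = 198; 198 ⊕ 116 = 178.

P1 = 0, P2 = 23, P3 = 25, P4 = 178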